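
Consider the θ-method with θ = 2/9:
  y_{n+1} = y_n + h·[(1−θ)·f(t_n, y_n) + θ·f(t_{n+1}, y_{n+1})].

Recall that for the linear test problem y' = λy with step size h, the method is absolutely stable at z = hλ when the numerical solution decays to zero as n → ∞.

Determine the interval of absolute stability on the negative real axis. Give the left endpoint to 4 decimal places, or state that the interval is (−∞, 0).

(-3.6000, 0).

On y'=λy, z=hλ:
  y_{n+1} = y_n + z·[7/9·y_n + 2/9·y_{n+1}] ⇒ (1 − 2/9z)y_{n+1} = (1 + 7/9z)y_n
  Hence R(z) = (1 + 7/9z)/(1 − 2/9z).

Need |R(x)|<1, x<0.
x=-0.48: |R|=0.5663
R=−1: 1+7/9x = −1+2/9x ⇒ -5/9x=2 ⇒ x=2/(-5/9)=-3.6000
Confirm numerically:
  x=-3.190: |R|=0.86671 <1
  x=-2.246: |R|=0.49822 <1
  x=-2.216: |R|=0.48481 <1
  x=-3.957: |R|=1.10553 >1
  x=-3.747: |R|=1.04456 >1
Interval (-3.6000, 0).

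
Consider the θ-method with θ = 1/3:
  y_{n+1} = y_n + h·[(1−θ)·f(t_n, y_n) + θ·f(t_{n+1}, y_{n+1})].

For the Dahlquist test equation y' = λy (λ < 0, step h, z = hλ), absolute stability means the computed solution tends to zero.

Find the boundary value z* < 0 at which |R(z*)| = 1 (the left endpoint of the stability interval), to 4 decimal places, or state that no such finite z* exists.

Test eqn y'=λy, z=hλ:
  y_{n+1} = y_n + z·[2/3·y_n + 1/3·y_{n+1}] ⇒ (1 − 1/3z)y_{n+1} = (1 + 2/3z)y_n
  R(z) = (1 + 2/3z)/(1 − 1/3z).

Solve |R(x)|<1 on ℝ⁻.
x=-0.73: |R|=0.4129
R=−1: 1+2/3x = −1+1/3x ⇒ -1/3x=2 ⇒ x=2/(-1/3)=-6.0000
Confirm numerically:
  x=-5.166: |R|=0.89787 <1
  x=-4.255: |R|=0.75948 <1
  x=-4.011: |R|=0.71630 <1
  x=-2.995: |R|=0.49875 <1
  x=-6.314: |R|=1.03371 >1
  x=-6.246: |R|=1.02661 >1
So |R|<1 on (-6.0000, 0).

z* = -6.0000.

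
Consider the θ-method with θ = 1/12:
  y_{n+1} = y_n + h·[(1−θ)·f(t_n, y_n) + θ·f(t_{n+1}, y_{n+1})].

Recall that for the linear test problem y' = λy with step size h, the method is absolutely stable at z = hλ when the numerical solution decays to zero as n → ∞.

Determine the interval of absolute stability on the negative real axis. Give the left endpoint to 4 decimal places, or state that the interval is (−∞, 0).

With y'=λy (z=hλ):
  y_{n+1} = y_n + z·[11/12·y_n + 1/12·y_{n+1}] ⇒ (1 − 1/12z)y_{n+1} = (1 + 11/12z)y_n
  Hence R(z) = (1 + 11/12z)/(1 − 1/12z).

Find x<0 with |R(x)|<1.
x=-1.49: |R|=0.3254
R=−1: 1+11/12x = −1+1/12x ⇒ -5/6x=2 ⇒ x=2/(-5/6)=-2.4000
Confirm numerically:
  x=-1.780: |R|=0.55007 <1
  x=-1.391: |R|=0.24651 <1
  x=-0.994: |R|=0.08204 <1
  x=-2.810: |R|=1.27684 >1
  x=-2.801: |R|=1.27093 >1
  x=-2.472: |R|=1.04975 >1
So |R|<1 on (-2.4000, 0).

z∈(-2.4000,0).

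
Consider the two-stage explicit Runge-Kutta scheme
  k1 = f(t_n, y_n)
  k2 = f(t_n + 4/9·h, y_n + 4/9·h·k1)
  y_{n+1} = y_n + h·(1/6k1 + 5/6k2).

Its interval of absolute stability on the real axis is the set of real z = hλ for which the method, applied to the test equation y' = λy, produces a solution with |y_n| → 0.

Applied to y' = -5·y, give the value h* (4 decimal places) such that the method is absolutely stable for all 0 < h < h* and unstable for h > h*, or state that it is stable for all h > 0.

On y'=λy, z=hλ:
  k1=λy_n ⇒ h·k1=z·y_n;  k2=λ(1+4/9z)y_n ⇒ h·k2=z(1+4/9z)y_n
  y_{n+1}/y_n = 1 + 1/6z + 5/6z(1+4/9z) = 1 + z + 10/27z²
  Hence R(z) = 1 + z + 10/27z².

Need |R(x)|<1, x<0.
x=-0.69: |R|=0.4863
R=1: x+10/27x²=0 ⇒ x=−27/10=-2.7000; min R=1−1/(4·10/27)=0.3250>−1
Confirm numerically:
  x=-2.224: |R|=0.60792 <1
  x=-1.655: |R|=0.35945 <1
  x=-1.331: |R|=0.32513 <1
  x=-1.122: |R|=0.34425 <1
  x=-3.223: |R|=1.62431 >1
  x=-2.773: |R|=1.07497 >1
  x=-2.752: |R|=1.05300 >1
Interval (-2.7000, 0).

(-2.7000,0); λ=-5 ⇒ h* = (27/10)/5 = 0.5400.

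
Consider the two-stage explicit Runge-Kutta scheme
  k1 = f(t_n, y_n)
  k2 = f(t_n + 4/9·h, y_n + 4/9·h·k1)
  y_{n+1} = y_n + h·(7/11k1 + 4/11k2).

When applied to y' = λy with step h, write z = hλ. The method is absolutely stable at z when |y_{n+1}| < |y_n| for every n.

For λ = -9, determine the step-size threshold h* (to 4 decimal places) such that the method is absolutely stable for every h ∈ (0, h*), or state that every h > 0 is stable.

With y'=λy (z=hλ):
  k1=λy_n ⇒ h·k1=z·y_n;  k2=λ(1+4/9z)y_n ⇒ h·k2=z(1+4/9z)y_n
  y_{n+1}/y_n = 1 + 7/11z + 4/11z(1+4/9z) = 1 + z + 16/99z²
  so R(z) = 1 + z + 16/99z².

Solve |R(x)|<1 on ℝ⁻.
x=-1.64: |R|=0.2053
R=1: x+16/99x²=0 ⇒ x=−99/16=-6.1875; min R=1−1/(4·16/99)=-0.5469>−1
Confirm numerically:
  x=-5.145: |R|=0.13315 <1
  x=-4.553: |R|=0.20273 <1
  x=-3.366: |R|=0.53490 <1
  x=-2.834: |R|=0.53597 <1
  x=-6.735: |R|=1.59595 >1
  x=-6.581: |R|=1.41853 >1
Interval (-6.1875, 0).

(-6.1875,0); λ=-9 ⇒ h* = (99/16)/9 = 0.6875.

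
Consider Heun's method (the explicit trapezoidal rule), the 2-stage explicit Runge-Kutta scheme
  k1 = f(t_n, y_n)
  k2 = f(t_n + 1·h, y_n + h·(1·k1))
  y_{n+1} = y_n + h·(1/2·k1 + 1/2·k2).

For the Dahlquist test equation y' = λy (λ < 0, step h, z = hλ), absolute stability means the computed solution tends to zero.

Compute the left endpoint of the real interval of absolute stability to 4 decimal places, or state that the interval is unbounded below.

Set f=λy, z=hλ:
  order 2, 2-stage ⇒ R(z)=1+z+z^2/2
  (e.g. R(-1.44)=0.59680, |R|=0.59680)

Boundary: |R(x)|=1, x<0.
x=-1.44: |R|=0.5968
|R(-2.22)|=1.2442 |R(-1.71)|=0.7520 |R(-0.83)|=0.5145
Bisect:
  x_lo=-2.3110 |R|=1.3594  x_hi=-0.1847 |R|=0.8323
  mid=-1.24786 |R|=0.53072 →hi
  mid=-1.77943 |R|=0.80376 →hi
  mid=-2.04522 |R|=1.04624 →lo
  mid=-1.91233 |R|=0.91617 →hi
  mid=-1.97877 |R|=0.97900 →hi
  mid=-2.01200 |R|=1.01207 →lo
  mid=-1.99539 |R|=0.99540 →hi
  mid=-2.00369 |R|=1.00370 →lo
  mid=-1.99954 |R|=0.99954 →hi
  ...
  [-2.00006,-1.99993] ⇒ x*=-2.0000
So |R|<1 on (-2.0000, 0).

left endpoint -2.0000.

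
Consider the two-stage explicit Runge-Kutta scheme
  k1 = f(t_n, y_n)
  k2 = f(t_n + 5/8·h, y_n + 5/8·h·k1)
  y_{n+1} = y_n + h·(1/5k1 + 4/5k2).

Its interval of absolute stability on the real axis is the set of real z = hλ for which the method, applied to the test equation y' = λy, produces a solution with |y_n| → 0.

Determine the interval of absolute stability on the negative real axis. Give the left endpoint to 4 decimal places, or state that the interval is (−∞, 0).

Test eqn y'=λy, z=hλ:
  k1=λy_n ⇒ h·k1=z·y_n;  k2=λ(1+5/8z)y_n ⇒ h·k2=z(1+5/8z)y_n
  y_{n+1}/y_n = 1 + 1/5z + 4/5z(1+5/8z) = 1 + z + 1/2z²
  Hence R(z) = 1 + z + 1/2z².

Find x<0 with |R(x)|<1.
x=-0.93: |R|=0.5025
R=1: x+1/2x²=0 ⇒ x=−2=-2.0000; min R=1−1/(4·1/2)=0.5000>−1
Confirm numerically:
  x=-1.931: |R|=0.93338 <1
  x=-1.608: |R|=0.68483 <1
  x=-1.595: |R|=0.67701 <1
  x=-0.992: |R|=0.50003 <1
  x=-2.492: |R|=1.61303 >1
  x=-2.062: |R|=1.06392 >1
Interval (-2.0000, 0).

(-2.0000, 0).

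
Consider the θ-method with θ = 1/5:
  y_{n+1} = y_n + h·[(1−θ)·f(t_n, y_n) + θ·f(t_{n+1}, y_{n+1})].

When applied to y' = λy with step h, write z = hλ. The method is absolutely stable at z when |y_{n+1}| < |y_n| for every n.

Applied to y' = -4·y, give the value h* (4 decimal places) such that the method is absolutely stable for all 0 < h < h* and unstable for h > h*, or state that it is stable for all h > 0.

Set f=λy, z=hλ:
  y_{n+1} = y_n + z·[4/5·y_n + 1/5·y_{n+1}] ⇒ (1 − 1/5z)y_{n+1} = (1 + 4/5z)y_n
  ⇒ R(z) = (1 + 4/5z)/(1 − 1/5z).

Find x<0 with |R(x)|<1.
x=-0.71: |R|=0.3783
R=−1: 1+4/5x = −1+1/5x ⇒ -3/5x=2 ⇒ x=2/(-3/5)=-3.3333
Confirm numerically:
  x=-3.284: |R|=0.98213 <1
  x=-2.029: |R|=0.44331 <1
  x=-1.999: |R|=0.42806 <1
  x=-3.649: |R|=1.10949 >1
  x=-3.525: |R|=1.06745 >1
So |R|<1 on (-3.3333, 0).

(-3.3333,0); λ=-4 ⇒ h* = (10/3)/4 = 0.8333.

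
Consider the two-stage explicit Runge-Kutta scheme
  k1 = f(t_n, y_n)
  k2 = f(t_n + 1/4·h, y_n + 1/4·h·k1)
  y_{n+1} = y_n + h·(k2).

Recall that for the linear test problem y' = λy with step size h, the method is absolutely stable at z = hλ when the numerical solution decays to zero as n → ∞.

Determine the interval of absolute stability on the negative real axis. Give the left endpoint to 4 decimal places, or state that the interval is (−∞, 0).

(-4.0000, 0).

With y'=λy (z=hλ):
  k1=λy_n ⇒ h·k1=z·y_n;  k2=λ(1+1/4z)y_n ⇒ h·k2=z(1+1/4z)y_n
  y_{n+1}/y_n = 1 + z(1+1/4z) = 1 + z + 1/4z²
  ⇒ R(z) = 1 + z + 1/4z².

Solve |R(x)|<1 on ℝ⁻.
x=-1.77: |R|=0.0132
R=1: x+1/4x²=0 ⇒ x=−4=-4.0000; min R=1−1/(4·1/4)=0.0000>−1
Confirm numerically:
  x=-3.531: |R|=0.58599 <1
  x=-3.274: |R|=0.40577 <1
  x=-3.114: |R|=0.31025 <1
  x=-4.493: |R|=1.55376 >1
  x=-4.397: |R|=1.43640 >1
  x=-4.187: |R|=1.19574 >1
Stable set (-4.0000, 0).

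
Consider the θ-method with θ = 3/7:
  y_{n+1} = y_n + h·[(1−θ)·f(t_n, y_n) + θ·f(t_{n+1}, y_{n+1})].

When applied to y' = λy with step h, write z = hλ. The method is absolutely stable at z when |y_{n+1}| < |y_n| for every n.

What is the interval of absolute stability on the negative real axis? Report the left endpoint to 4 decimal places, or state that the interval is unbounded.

Set f=λy, z=hλ:
  y_{n+1} = y_n + z·[4/7·y_n + 3/7·y_{n+1}] ⇒ (1 − 3/7z)y_{n+1} = (1 + 4/7z)y_n
  R(z) = (1 + 4/7z)/(1 − 3/7z).

Need |R(x)|<1, x<0.
x=-1.62: |R|=0.0438
R=−1: 1+4/7x = −1+3/7x ⇒ -1/7x=2 ⇒ x=2/(-1/7)=-14.0000
Confirm numerically:
  x=-11.927: |R|=0.95154 <1
  x=-6.769: |R|=0.73520 <1
  x=-5.752: |R|=0.65996 <1
  x=-5.659: |R|=0.65212 <1
  x=-14.395: |R|=1.00787 >1
  x=-14.163: |R|=1.00329 >1
Interval (-14.0000, 0).

z∈(-14.0000,0).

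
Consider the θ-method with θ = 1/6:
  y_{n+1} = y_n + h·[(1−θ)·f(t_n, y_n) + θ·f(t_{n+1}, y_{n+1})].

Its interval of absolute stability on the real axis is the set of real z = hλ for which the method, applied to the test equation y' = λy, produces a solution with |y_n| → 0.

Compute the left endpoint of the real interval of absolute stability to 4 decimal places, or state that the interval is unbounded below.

z* = -3.0000.

Test eqn y'=λy, z=hλ:
  y_{n+1} = y_n + z·[5/6·y_n + 1/6·y_{n+1}] ⇒ (1 − 1/6z)y_{n+1} = (1 + 5/6z)y_n
  R(z) = (1 + 5/6z)/(1 − 1/6z).

Find x<0 with |R(x)|<1.
x=-0.99: |R|=0.1502
R=−1: 1+5/6x = −1+1/6x ⇒ -2/3x=2 ⇒ x=2/(-2/3)=-3.0000
Confirm numerically:
  x=-2.653: |R|=0.83959 <1
  x=-2.576: |R|=0.80224 <1
  x=-2.116: |R|=0.56432 <1
  x=-1.621: |R|=0.27621 <1
  x=-3.445: |R|=1.18846 >1
  x=-3.394: |R|=1.16777 >1
  x=-3.359: |R|=1.15344 >1
So |R|<1 on (-3.0000, 0).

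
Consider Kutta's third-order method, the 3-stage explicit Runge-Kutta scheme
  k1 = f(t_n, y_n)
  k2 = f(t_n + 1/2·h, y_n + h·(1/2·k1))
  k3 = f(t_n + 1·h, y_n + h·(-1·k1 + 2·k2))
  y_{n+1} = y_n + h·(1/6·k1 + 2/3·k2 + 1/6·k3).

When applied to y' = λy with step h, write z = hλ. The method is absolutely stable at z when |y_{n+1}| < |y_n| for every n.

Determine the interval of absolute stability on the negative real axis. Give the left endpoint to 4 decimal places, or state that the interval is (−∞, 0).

On y'=λy, z=hλ:
  order 3, 3-stage ⇒ R(z)=1+z+z^2/2+z^3/6
  (e.g. R(-1.31)=0.17337, |R|=0.17337)

Boundary: |R(x)|=1, x<0.
x=-1.31: |R|=0.1734
|R(-2.03)|=0.3638 |R(-1.3)|=0.1788 |R(-0.66)|=0.5099
Bisect:
  x_lo=-3.2640 |R|=2.7327  x_hi=-0.2711 |R|=0.7623
  mid=-1.76753 |R|=0.12579 →hi
  mid=-2.51575 |R|=1.00496 →lo
  mid=-2.14164 |R|=0.48548 →hi
  mid=-2.32870 |R|=0.72197 →hi
  mid=-2.42223 |R|=0.85724 →hi
  mid=-2.46899 |R|=0.92949 →hi
  mid=-2.49237 |R|=0.96682 →hi
  mid=-2.50406 |R|=0.98578 →hi
  mid=-2.50991 |R|=0.99534 →hi
  mid=-2.51283 |R|=1.00014 →lo
  ...
  [-2.51283,-2.51265] ⇒ x*=-2.5127
Stable set (-2.5127, 0).

(-2.5127, 0).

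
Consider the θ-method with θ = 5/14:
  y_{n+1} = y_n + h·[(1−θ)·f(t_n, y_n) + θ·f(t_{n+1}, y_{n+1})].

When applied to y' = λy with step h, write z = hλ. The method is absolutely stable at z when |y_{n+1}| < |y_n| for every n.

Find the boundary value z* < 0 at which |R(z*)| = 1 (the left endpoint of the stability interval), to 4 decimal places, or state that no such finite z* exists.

z* = -7.0000.

With y'=λy (z=hλ):
  y_{n+1} = y_n + z·[9/14·y_n + 5/14·y_{n+1}] ⇒ (1 − 5/14z)y_{n+1} = (1 + 9/14z)y_n
  Hence R(z) = (1 + 9/14z)/(1 − 5/14z).

Find x<0 with |R(x)|<1.
x=-0.39: |R|=0.6577
R=−1: 1+9/14x = −1+5/14x ⇒ -2/7x=2 ⇒ x=2/(-2/7)=-7.0000
Confirm numerically:
  x=-6.837: |R|=0.98647 <1
  x=-5.912: |R|=0.90009 <1
  x=-3.462: |R|=0.54800 <1
  x=-7.424: |R|=1.03318 >1
  x=-7.275: |R|=1.02184 >1
  x=-7.175: |R|=1.01404 >1
Stable set (-7.0000, 0).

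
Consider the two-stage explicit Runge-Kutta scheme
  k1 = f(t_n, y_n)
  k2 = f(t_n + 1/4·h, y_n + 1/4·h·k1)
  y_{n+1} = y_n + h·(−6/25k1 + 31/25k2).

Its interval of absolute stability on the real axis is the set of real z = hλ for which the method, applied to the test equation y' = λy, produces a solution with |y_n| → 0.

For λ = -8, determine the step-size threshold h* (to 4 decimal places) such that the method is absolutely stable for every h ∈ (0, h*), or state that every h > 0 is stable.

(-3.2258,0); λ=-8 ⇒ h* = (100/31)/8 = 0.4032.

Set f=λy, z=hλ:
  k1=λy_n ⇒ h·k1=z·y_n;  k2=λ(1+1/4z)y_n ⇒ h·k2=z(1+1/4z)y_n
  y_{n+1}/y_n = 1 − 6/25z + 31/25z(1+1/4z) = 1 + z + 31/100z²
  Hence R(z) = 1 + z + 31/100z².

Solve |R(x)|<1 on ℝ⁻.
x=-0.64: |R|=0.4870
R=1: x+31/100x²=0 ⇒ x=−100/31=-3.2258; min R=1−1/(4·31/100)=0.1935>−1
Confirm numerically:
  x=-2.926: |R|=0.72806 <1
  x=-2.381: |R|=0.37644 <1
  x=-2.154: |R|=0.28431 <1
  x=-3.775: |R|=1.64269 >1
  x=-3.655: |R|=1.48630 >1
  x=-3.593: |R|=1.40899 >1
Stable set (-3.2258, 0).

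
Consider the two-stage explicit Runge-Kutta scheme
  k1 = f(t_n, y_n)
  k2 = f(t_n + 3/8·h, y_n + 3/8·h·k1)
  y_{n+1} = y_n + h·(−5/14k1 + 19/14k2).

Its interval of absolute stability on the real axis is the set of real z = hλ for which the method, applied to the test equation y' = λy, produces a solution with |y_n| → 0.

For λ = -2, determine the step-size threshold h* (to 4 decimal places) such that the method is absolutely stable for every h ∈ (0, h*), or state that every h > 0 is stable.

Test eqn y'=λy, z=hλ:
  k1=λy_n ⇒ h·k1=z·y_n;  k2=λ(1+3/8z)y_n ⇒ h·k2=z(1+3/8z)y_n
  y_{n+1}/y_n = 1 − 5/14z + 19/14z(1+3/8z) = 1 + z + 57/112z²
  ⇒ R(z) = 1 + z + 57/112z².

Find x<0 with |R(x)|<1.
x=-1.74: |R|=0.8008
R=1: x+57/112x²=0 ⇒ x=−112/57=-1.9649; min R=1−1/(4·57/112)=0.5088>−1
Confirm numerically:
  x=-1.658: |R|=0.74103 <1
  x=-1.341: |R|=0.57420 <1
  x=-1.187: |R|=0.53006 <1
  x=-2.294: |R|=1.38420 >1
  x=-2.213: |R|=1.27941 >1
  x=-2.055: |R|=1.09422 >1
Stable set (-1.9649, 0).

(-1.9649,0); λ=-2 ⇒ h* = (112/57)/2 = 0.9825.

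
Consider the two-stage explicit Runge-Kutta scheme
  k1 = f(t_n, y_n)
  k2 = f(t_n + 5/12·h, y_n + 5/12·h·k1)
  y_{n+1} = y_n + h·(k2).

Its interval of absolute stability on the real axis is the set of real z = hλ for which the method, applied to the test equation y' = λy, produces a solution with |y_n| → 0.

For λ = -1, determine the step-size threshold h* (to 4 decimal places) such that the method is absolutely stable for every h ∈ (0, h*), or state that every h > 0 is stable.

Test eqn y'=λy, z=hλ:
  k1=λy_n ⇒ h·k1=z·y_n;  k2=λ(1+5/12z)y_n ⇒ h·k2=z(1+5/12z)y_n
  y_{n+1}/y_n = 1 + z(1+5/12z) = 1 + z + 5/12z²
  Hence R(z) = 1 + z + 5/12z².

Need |R(x)|<1, x<0.
x=-0.44: |R|=0.6407
R=1: x+5/12x²=0 ⇒ x=−12/5=-2.4000; min R=1−1/(4·5/12)=0.4000>−1
Confirm numerically:
  x=-2.066: |R|=0.71248 <1
  x=-2.019: |R|=0.67948 <1
  x=-1.200: |R|=0.40000 <1
  x=-2.932: |R|=1.64993 >1
  x=-2.851: |R|=1.53575 >1
Stable set (-2.4000, 0).

(-2.4000,0); λ=-1 ⇒ h* = (12/5)/1 = 2.4000.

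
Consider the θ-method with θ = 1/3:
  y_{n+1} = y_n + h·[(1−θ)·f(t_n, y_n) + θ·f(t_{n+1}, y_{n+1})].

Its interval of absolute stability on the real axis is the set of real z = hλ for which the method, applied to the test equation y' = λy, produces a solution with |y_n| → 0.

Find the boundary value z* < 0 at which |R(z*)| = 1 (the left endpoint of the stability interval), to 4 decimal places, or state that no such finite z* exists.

With y'=λy (z=hλ):
  y_{n+1} = y_n + z·[2/3·y_n + 1/3·y_{n+1}] ⇒ (1 − 1/3z)y_{n+1} = (1 + 2/3z)y_n
  ⇒ R(z) = (1 + 2/3z)/(1 − 1/3z).

Need |R(x)|<1, x<0.
x=-0.92: |R|=0.2959
R=−1: 1+2/3x = −1+1/3x ⇒ -1/3x=2 ⇒ x=2/(-1/3)=-6.0000
Confirm numerically:
  x=-3.921: |R|=0.69961 <1
  x=-3.579: |R|=0.63201 <1
  x=-2.618: |R|=0.39801 <1
  x=-6.542: |R|=1.05680 >1
  x=-6.447: |R|=1.04732 >1
  x=-6.393: |R|=1.04184 >1
Stable set (-6.0000, 0).

left endpoint -6.0000.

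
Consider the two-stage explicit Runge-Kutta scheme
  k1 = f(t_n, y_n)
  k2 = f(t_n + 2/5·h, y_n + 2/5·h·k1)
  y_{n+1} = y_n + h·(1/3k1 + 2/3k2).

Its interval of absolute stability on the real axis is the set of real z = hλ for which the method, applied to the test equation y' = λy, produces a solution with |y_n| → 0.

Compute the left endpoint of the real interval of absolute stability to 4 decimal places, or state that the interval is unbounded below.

left endpoint -3.7500.

With y'=λy (z=hλ):
  k1=λy_n ⇒ h·k1=z·y_n;  k2=λ(1+2/5z)y_n ⇒ h·k2=z(1+2/5z)y_n
  y_{n+1}/y_n = 1 + 1/3z + 2/3z(1+2/5z) = 1 + z + 4/15z²
  so R(z) = 1 + z + 4/15z².

Need |R(x)|<1, x<0.
x=-0.3: |R|=0.7240
R=1: x+4/15x²=0 ⇒ x=−15/4=-3.7500; min R=1−1/(4·4/15)=0.0625>−1
Confirm numerically:
  x=-2.346: |R|=0.12166 <1
  x=-2.031: |R|=0.06899 <1
  x=-1.531: |R|=0.09406 <1
  x=-4.278: |R|=1.60234 >1
  x=-4.130: |R|=1.41851 >1
  x=-3.878: |R|=1.13237 >1
Stable set (-3.7500, 0).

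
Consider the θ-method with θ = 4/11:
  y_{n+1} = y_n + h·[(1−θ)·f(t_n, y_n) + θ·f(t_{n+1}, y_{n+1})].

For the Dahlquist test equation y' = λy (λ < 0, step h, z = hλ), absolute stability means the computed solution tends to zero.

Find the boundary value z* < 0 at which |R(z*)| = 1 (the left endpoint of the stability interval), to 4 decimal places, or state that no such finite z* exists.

left endpoint -7.3333.

Set f=λy, z=hλ:
  y_{n+1} = y_n + z·[7/11·y_n + 4/11·y_{n+1}] ⇒ (1 − 4/11z)y_{n+1} = (1 + 7/11z)y_n
  R(z) = (1 + 7/11z)/(1 − 4/11z).

Boundary: |R(x)|=1, x<0.
x=-1.29: |R|=0.1219
R=−1: 1+7/11x = −1+4/11x ⇒ -3/11x=2 ⇒ x=2/(-3/11)=-7.3333
Confirm numerically:
  x=-5.485: |R|=0.83166 <1
  x=-4.790: |R|=0.74702 <1
  x=-3.779: |R|=0.59171 <1
  x=-7.645: |R|=1.02249 >1
  x=-7.502: |R|=1.01234 >1
So |R|<1 on (-7.3333, 0).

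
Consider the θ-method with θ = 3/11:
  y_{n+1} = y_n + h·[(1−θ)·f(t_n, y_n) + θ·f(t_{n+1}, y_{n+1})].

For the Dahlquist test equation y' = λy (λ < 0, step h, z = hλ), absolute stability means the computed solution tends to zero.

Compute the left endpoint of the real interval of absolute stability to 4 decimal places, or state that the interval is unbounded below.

On y'=λy, z=hλ:
  y_{n+1} = y_n + z·[8/11·y_n + 3/11·y_{n+1}] ⇒ (1 − 3/11z)y_{n+1} = (1 + 8/11z)y_n
  R(z) = (1 + 8/11z)/(1 − 3/11z).

Solve |R(x)|<1 on ℝ⁻.
x=-1.33: |R|=0.0240
R=−1: 1+8/11x = −1+3/11x ⇒ -5/11x=2 ⇒ x=2/(-5/11)=-4.4000
Confirm numerically:
  x=-3.106: |R|=0.68156 <1
  x=-2.320: |R|=0.42094 <1
  x=-2.140: |R|=0.35132 <1
  x=-4.992: |R|=1.11395 >1
  x=-4.844: |R|=1.08695 >1
  x=-4.742: |R|=1.06779 >1
So |R|<1 on (-4.4000, 0).

left endpoint -4.4000.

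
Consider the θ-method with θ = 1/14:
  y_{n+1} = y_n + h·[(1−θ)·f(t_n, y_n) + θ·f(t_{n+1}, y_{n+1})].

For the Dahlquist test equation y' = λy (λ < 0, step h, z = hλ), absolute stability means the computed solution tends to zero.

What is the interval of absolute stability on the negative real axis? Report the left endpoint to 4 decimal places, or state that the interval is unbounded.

(-2.3333, 0).

Set f=λy, z=hλ:
  y_{n+1} = y_n + z·[13/14·y_n + 1/14·y_{n+1}] ⇒ (1 − 1/14z)y_{n+1} = (1 + 13/14z)y_n
  R(z) = (1 + 13/14z)/(1 − 1/14z).

Need |R(x)|<1, x<0.
x=-0.47: |R|=0.5453
R=−1: 1+13/14x = −1+1/14x ⇒ -6/7x=2 ⇒ x=2/(-6/7)=-2.3333
Confirm numerically:
  x=-1.933: |R|=0.69849 <1
  x=-1.898: |R|=0.67141 <1
  x=-1.349: |R|=0.23044 <1
  x=-1.184: |R|=0.09168 <1
  x=-2.762: |R|=1.30688 >1
  x=-2.679: |R|=1.24870 >1
  x=-2.441: |R|=1.07858 >1
So |R|<1 on (-2.3333, 0).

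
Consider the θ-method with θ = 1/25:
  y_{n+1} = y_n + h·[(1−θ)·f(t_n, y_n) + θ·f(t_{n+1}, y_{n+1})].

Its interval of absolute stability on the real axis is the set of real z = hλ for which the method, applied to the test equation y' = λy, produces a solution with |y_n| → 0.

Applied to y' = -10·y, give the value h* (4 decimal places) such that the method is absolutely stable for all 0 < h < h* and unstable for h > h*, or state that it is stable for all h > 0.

(-2.1739,0); λ=-10 ⇒ h* = (50/23)/10 = 0.2174.

On y'=λy, z=hλ:
  y_{n+1} = y_n + z·[24/25·y_n + 1/25·y_{n+1}] ⇒ (1 − 1/25z)y_{n+1} = (1 + 24/25z)y_n
  Hence R(z) = (1 + 24/25z)/(1 − 1/25z).

Solve |R(x)|<1 on ℝ⁻.
x=-0.85: |R|=0.1779
R=−1: 1+24/25x = −1+1/25x ⇒ -23/25x=2 ⇒ x=2/(-23/25)=-2.1739
Confirm numerically:
  x=-2.003: |R|=0.85442 <1
  x=-1.247: |R|=0.18775 <1
  x=-0.963: |R|=0.07272 <1
  x=-2.719: |R|=1.45229 >1
  x=-2.199: |R|=1.02121 >1
Stable set (-2.1739, 0).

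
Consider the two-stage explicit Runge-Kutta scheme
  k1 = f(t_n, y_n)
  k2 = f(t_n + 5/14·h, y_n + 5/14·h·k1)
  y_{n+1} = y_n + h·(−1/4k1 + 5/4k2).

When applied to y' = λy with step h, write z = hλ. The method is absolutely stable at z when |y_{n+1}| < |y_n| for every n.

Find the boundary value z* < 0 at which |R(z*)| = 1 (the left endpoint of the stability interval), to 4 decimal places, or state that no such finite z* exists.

Test eqn y'=λy, z=hλ:
  k1=λy_n ⇒ h·k1=z·y_n;  k2=λ(1+5/14z)y_n ⇒ h·k2=z(1+5/14z)y_n
  y_{n+1}/y_n = 1 − 1/4z + 5/4z(1+5/14z) = 1 + z + 25/56z²
  so R(z) = 1 + z + 25/56z².

Need |R(x)|<1, x<0.
x=-0.48: |R|=0.6229
R=1: x+25/56x²=0 ⇒ x=−56/25=-2.2400; min R=1−1/(4·25/56)=0.4400>−1
Confirm numerically:
  x=-2.155: |R|=0.91823 <1
  x=-1.799: |R|=0.64582 <1
  x=-1.500: |R|=0.50446 <1
  x=-1.495: |R|=0.50278 <1
  x=-2.768: |R|=1.65246 >1
  x=-2.677: |R|=1.52225 >1
Interval (-2.2400, 0).

z* = -2.2400.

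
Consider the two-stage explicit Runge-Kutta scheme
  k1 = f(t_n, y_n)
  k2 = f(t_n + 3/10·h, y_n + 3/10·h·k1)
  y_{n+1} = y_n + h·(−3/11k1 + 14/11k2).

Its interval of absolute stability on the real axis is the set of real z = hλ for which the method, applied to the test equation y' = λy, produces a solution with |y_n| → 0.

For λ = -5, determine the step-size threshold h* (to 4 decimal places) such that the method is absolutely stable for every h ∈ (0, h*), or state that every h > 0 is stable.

(-2.6190,0); λ=-5 ⇒ h* = (55/21)/5 = 0.5238.

Set f=λy, z=hλ:
  k1=λy_n ⇒ h·k1=z·y_n;  k2=λ(1+3/10z)y_n ⇒ h·k2=z(1+3/10z)y_n
  y_{n+1}/y_n = 1 − 3/11z + 14/11z(1+3/10z) = 1 + z + 21/55z²
  ⇒ R(z) = 1 + z + 21/55z².

Find x<0 with |R(x)|<1.
x=-1.05: |R|=0.3710
R=1: x+21/55x²=0 ⇒ x=−55/21=-2.6190; min R=1−1/(4·21/55)=0.3452>−1
Confirm numerically:
  x=-2.258: |R|=0.68872 <1
  x=-2.119: |R|=0.59543 <1
  x=-1.571: |R|=0.37134 <1
  x=-3.148: |R|=1.63578 >1
  x=-2.959: |R|=1.38408 >1
  x=-2.701: |R|=1.08452 >1
Stable set (-2.6190, 0).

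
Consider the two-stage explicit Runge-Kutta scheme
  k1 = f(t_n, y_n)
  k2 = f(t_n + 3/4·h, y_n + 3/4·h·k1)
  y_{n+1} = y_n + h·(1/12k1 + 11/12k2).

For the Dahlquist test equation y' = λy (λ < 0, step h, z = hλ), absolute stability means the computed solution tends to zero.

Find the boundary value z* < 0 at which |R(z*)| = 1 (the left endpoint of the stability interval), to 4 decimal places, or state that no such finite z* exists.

left endpoint -1.4545.

Test eqn y'=λy, z=hλ:
  k1=λy_n ⇒ h·k1=z·y_n;  k2=λ(1+3/4z)y_n ⇒ h·k2=z(1+3/4z)y_n
  y_{n+1}/y_n = 1 + 1/12z + 11/12z(1+3/4z) = 1 + z + 11/16z²
  R(z) = 1 + z + 11/16z².

Find x<0 with |R(x)|<1.
x=-0.79: |R|=0.6391
R=1: x+11/16x²=0 ⇒ x=−16/11=-1.4545; min R=1−1/(4·11/16)=0.6364>−1
Confirm numerically:
  x=-0.991: |R|=0.68418 <1
  x=-0.928: |R|=0.66406 <1
  x=-0.769: |R|=0.63756 <1
  x=-0.689: |R|=0.63737 <1
  x=-1.872: |R|=1.53726 >1
  x=-1.862: |R|=1.52159 >1
So |R|<1 on (-1.4545, 0).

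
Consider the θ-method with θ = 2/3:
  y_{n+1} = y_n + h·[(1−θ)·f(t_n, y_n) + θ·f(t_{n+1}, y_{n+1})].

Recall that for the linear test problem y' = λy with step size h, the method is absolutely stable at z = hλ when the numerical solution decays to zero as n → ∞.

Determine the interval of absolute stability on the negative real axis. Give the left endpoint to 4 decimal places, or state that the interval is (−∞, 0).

(−∞, 0) — no finite endpoint.

Set f=λy, z=hλ:
  y_{n+1} = y_n + z·[1/3·y_n + 2/3·y_{n+1}] ⇒ (1 − 2/3z)y_{n+1} = (1 + 1/3z)y_n
  so R(z) = (1 + 1/3z)/(1 − 2/3z).

Boundary: |R(x)|=1, x<0.
x=-0.68: |R|=0.5321
x=-2: |R|=0.1429
x=-10: |R|=0.3043
x=-100: |R|=0.4778
θ=2/3≥1/2 ⇒ |1+1/3x|<|1−2/3x| ∀x<0 ⇒ interval (−∞,0).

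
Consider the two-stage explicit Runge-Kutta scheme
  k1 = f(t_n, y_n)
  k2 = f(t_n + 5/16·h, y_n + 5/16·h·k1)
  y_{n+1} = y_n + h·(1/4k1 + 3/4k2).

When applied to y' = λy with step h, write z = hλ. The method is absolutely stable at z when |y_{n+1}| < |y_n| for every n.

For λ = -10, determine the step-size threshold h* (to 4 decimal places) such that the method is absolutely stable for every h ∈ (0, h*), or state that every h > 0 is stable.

With y'=λy (z=hλ):
  k1=λy_n ⇒ h·k1=z·y_n;  k2=λ(1+5/16z)y_n ⇒ h·k2=z(1+5/16z)y_n
  y_{n+1}/y_n = 1 + 1/4z + 3/4z(1+5/16z) = 1 + z + 15/64z²
  Hence R(z) = 1 + z + 15/64z².

Solve |R(x)|<1 on ℝ⁻.
x=-1.62: |R|=0.0049
R=1: x+15/64x²=0 ⇒ x=−64/15=-4.2667; min R=1−1/(4·15/64)=-0.0667>−1
Confirm numerically:
  x=-4.069: |R|=0.81149 <1
  x=-3.511: |R|=0.37817 <1
  x=-3.384: |R|=0.29993 <1
  x=-2.615: |R|=0.01229 <1
  x=-4.827: |R|=1.63392 >1
  x=-4.675: |R|=1.44741 >1
  x=-4.307: |R|=1.04071 >1
So |R|<1 on (-4.2667, 0).

(-4.2667,0); λ=-10 ⇒ h* = (64/15)/10 = 0.4267.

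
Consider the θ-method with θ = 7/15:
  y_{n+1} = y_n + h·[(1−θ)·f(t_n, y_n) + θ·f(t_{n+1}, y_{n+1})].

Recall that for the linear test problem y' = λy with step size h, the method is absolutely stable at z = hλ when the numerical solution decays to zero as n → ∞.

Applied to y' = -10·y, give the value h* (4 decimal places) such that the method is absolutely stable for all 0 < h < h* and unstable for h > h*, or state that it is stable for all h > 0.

Test eqn y'=λy, z=hλ:
  y_{n+1} = y_n + z·[8/15·y_n + 7/15·y_{n+1}] ⇒ (1 − 7/15z)y_{n+1} = (1 + 8/15z)y_n
  Hence R(z) = (1 + 8/15z)/(1 − 7/15z).

Boundary: |R(x)|=1, x<0.
x=-1: |R|=0.3182
R=−1: 1+8/15x = −1+7/15x ⇒ -1/15x=2 ⇒ x=2/(-1/15)=-30.0000
Confirm numerically:
  x=-28.576: |R|=0.99338 <1
  x=-26.448: |R|=0.98225 <1
  x=-21.938: |R|=0.95217 <1
  x=-30.560: |R|=1.00245 >1
  x=-30.186: |R|=1.00082 >1
  x=-30.136: |R|=1.00060 >1
So |R|<1 on (-30.0000, 0).

(-30.0000,0); λ=-10 ⇒ h* = (30)/10 = 3.0000.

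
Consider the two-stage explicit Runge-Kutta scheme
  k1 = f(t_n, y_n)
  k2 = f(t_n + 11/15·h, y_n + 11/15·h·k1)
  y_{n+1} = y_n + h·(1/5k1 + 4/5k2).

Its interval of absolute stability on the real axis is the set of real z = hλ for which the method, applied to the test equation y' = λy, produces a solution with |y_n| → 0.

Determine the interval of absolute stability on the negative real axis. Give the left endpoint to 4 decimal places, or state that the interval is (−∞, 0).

Test eqn y'=λy, z=hλ:
  k1=λy_n ⇒ h·k1=z·y_n;  k2=λ(1+11/15z)y_n ⇒ h·k2=z(1+11/15z)y_n
  y_{n+1}/y_n = 1 + 1/5z + 4/5z(1+11/15z) = 1 + z + 44/75z²
  R(z) = 1 + z + 44/75z².

Need |R(x)|<1, x<0.
x=-1.71: |R|=1.0055
R=1: x+44/75x²=0 ⇒ x=−75/44=-1.7045; min R=1−1/(4·44/75)=0.5739>−1
Confirm numerically:
  x=-1.365: |R|=0.72809 <1
  x=-1.256: |R|=0.66949 <1
  x=-0.805: |R|=0.57517 <1
  x=-2.238: |R|=1.70040 >1
  x=-2.190: |R|=1.62371 >1
  x=-1.991: |R|=1.33459 >1
Stable set (-1.7045, 0).

z∈(-1.7045,0).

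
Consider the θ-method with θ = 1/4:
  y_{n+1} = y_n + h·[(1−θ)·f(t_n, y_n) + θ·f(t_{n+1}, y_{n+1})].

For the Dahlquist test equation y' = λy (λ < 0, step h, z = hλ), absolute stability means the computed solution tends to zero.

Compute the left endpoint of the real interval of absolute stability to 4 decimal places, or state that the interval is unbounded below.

Test eqn y'=λy, z=hλ:
  y_{n+1} = y_n + z·[3/4·y_n + 1/4·y_{n+1}] ⇒ (1 − 1/4z)y_{n+1} = (1 + 3/4z)y_n
  ⇒ R(z) = (1 + 3/4z)/(1 − 1/4z).

Need |R(x)|<1, x<0.
x=-1.6: |R|=0.1429
R=−1: 1+3/4x = −1+1/4x ⇒ -1/2x=2 ⇒ x=2/(-1/2)=-4.0000
Confirm numerically:
  x=-3.153: |R|=0.76318 <1
  x=-2.584: |R|=0.56987 <1
  x=-2.135: |R|=0.39201 <1
  x=-4.442: |R|=1.10471 >1
  x=-4.204: |R|=1.04973 >1
Stable set (-4.0000, 0).

z* = -4.0000.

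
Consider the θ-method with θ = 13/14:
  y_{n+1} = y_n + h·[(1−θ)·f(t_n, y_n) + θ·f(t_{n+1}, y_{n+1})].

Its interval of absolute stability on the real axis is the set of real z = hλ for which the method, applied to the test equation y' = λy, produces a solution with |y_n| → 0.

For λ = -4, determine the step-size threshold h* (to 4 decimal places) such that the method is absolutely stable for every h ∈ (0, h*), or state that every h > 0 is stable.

With y'=λy (z=hλ):
  y_{n+1} = y_n + z·[1/14·y_n + 13/14·y_{n+1}] ⇒ (1 − 13/14z)y_{n+1} = (1 + 1/14z)y_n
  Hence R(z) = (1 + 1/14z)/(1 − 13/14z).

Need |R(x)|<1, x<0.
x=-0.59: |R|=0.6188
x=-2: |R|=0.3000
x=-10: |R|=0.0278
x=-100: |R|=0.0654
θ=13/14≥1/2 ⇒ |1+1/14x|<|1−13/14x| ∀x<0 ⇒ stable on all of ℝ⁻.

interval (−∞, 0). Any h>0 works for λ=-4.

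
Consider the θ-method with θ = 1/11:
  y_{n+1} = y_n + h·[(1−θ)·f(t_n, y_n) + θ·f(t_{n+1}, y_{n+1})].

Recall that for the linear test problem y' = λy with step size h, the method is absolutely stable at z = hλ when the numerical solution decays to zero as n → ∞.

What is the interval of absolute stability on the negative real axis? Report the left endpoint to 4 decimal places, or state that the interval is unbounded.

With y'=λy (z=hλ):
  y_{n+1} = y_n + z·[10/11·y_n + 1/11·y_{n+1}] ⇒ (1 − 1/11z)y_{n+1} = (1 + 10/11z)y_n
  Hence R(z) = (1 + 10/11z)/(1 − 1/11z).

Boundary: |R(x)|=1, x<0.
x=-1.55: |R|=0.3586
R=−1: 1+10/11x = −1+1/11x ⇒ -9/11x=2 ⇒ x=2/(-9/11)=-2.4444
Confirm numerically:
  x=-2.213: |R|=0.84235 <1
  x=-2.002: |R|=0.69374 <1
  x=-1.714: |R|=0.48293 <1
  x=-1.231: |R|=0.10710 <1
  x=-3.013: |R|=1.36516 >1
  x=-2.797: |R|=1.22998 >1
  x=-2.783: |R|=1.22107 >1
Interval (-2.4444, 0).

(-2.4444, 0).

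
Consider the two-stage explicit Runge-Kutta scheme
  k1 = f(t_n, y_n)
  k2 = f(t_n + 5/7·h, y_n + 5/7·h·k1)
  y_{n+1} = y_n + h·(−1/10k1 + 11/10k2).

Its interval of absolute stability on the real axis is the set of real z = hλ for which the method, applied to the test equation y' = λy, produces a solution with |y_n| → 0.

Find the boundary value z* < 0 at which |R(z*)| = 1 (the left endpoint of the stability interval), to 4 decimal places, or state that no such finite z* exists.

left endpoint -1.2727.

On y'=λy, z=hλ:
  k1=λy_n ⇒ h·k1=z·y_n;  k2=λ(1+5/7z)y_n ⇒ h·k2=z(1+5/7z)y_n
  y_{n+1}/y_n = 1 − 1/10z + 11/10z(1+5/7z) = 1 + z + 11/14z²
  R(z) = 1 + z + 11/14z².

Boundary: |R(x)|=1, x<0.
x=-1.54: |R|=1.3234
R=1: x+11/14x²=0 ⇒ x=−14/11=-1.2727; min R=1−1/(4·11/14)=0.6818>−1
Confirm numerically:
  x=-1.246: |R|=0.97383 <1
  x=-1.132: |R|=0.87483 <1
  x=-1.071: |R|=0.83025 <1
  x=-0.611: |R|=0.68232 <1
  x=-1.777: |R|=1.70407 >1
  x=-1.771: |R|=1.69335 >1
  x=-1.577: |R|=1.37702 >1
Stable set (-1.2727, 0).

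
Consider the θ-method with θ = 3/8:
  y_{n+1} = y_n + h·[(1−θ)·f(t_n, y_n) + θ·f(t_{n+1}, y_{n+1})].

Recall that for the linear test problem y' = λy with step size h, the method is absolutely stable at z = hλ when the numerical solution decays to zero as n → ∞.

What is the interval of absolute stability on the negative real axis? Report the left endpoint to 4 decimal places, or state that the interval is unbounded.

z∈(-8.0000,0).

Test eqn y'=λy, z=hλ:
  y_{n+1} = y_n + z·[5/8·y_n + 3/8·y_{n+1}] ⇒ (1 − 3/8z)y_{n+1} = (1 + 5/8z)y_n
  R(z) = (1 + 5/8z)/(1 − 3/8z).

Need |R(x)|<1, x<0.
x=-1.73: |R|=0.0493
R=−1: 1+5/8x = −1+3/8x ⇒ -1/4x=2 ⇒ x=2/(-1/4)=-8.0000
Confirm numerically:
  x=-7.256: |R|=0.95001 <1
  x=-5.556: |R|=0.80185 <1
  x=-3.804: |R|=0.56769 <1
  x=-8.260: |R|=1.01586 >1
  x=-8.236: |R|=1.01443 >1
Interval (-8.0000, 0).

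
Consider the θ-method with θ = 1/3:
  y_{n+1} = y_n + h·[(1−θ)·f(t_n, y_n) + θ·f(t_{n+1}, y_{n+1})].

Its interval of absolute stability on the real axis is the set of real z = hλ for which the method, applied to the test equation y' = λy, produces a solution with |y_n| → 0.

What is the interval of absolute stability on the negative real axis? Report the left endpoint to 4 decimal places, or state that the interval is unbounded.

z∈(-6.0000,0).

Test eqn y'=λy, z=hλ:
  y_{n+1} = y_n + z·[2/3·y_n + 1/3·y_{n+1}] ⇒ (1 − 1/3z)y_{n+1} = (1 + 2/3z)y_n
  R(z) = (1 + 2/3z)/(1 − 1/3z).

Need |R(x)|<1, x<0.
x=-0.53: |R|=0.5496
R=−1: 1+2/3x = −1+1/3x ⇒ -1/3x=2 ⇒ x=2/(-1/3)=-6.0000
Confirm numerically:
  x=-5.128: |R|=0.89272 <1
  x=-4.752: |R|=0.83901 <1
  x=-3.660: |R|=0.64865 <1
  x=-2.794: |R|=0.44667 <1
  x=-6.539: |R|=1.05650 >1
  x=-6.400: |R|=1.04255 >1
So |R|<1 on (-6.0000, 0).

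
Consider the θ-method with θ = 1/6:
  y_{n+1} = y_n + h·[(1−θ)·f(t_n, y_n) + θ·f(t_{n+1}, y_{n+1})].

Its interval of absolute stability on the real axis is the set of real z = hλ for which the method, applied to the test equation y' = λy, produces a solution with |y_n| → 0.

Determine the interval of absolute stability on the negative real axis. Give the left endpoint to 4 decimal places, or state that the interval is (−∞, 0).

Test eqn y'=λy, z=hλ:
  y_{n+1} = y_n + z·[5/6·y_n + 1/6·y_{n+1}] ⇒ (1 − 1/6z)y_{n+1} = (1 + 5/6z)y_n
  so R(z) = (1 + 5/6z)/(1 − 1/6z).

Find x<0 with |R(x)|<1.
x=-1.63: |R|=0.2818
R=−1: 1+5/6x = −1+1/6x ⇒ -2/3x=2 ⇒ x=2/(-2/3)=-3.0000
Confirm numerically:
  x=-2.960: |R|=0.98214 <1
  x=-2.556: |R|=0.79243 <1
  x=-1.595: |R|=0.26004 <1
  x=-3.505: |R|=1.21252 >1
  x=-3.448: |R|=1.18967 >1
  x=-3.330: |R|=1.14148 >1
So |R|<1 on (-3.0000, 0).

z∈(-3.0000,0).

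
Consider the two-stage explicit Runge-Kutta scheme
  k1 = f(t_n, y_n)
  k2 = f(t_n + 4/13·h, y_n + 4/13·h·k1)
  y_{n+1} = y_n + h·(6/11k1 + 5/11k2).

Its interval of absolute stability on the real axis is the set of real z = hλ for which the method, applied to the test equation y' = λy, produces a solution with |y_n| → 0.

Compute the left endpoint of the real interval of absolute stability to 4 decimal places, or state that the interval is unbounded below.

left endpoint -7.1500.

Test eqn y'=λy, z=hλ:
  k1=λy_n ⇒ h·k1=z·y_n;  k2=λ(1+4/13z)y_n ⇒ h·k2=z(1+4/13z)y_n
  y_{n+1}/y_n = 1 + 6/11z + 5/11z(1+4/13z) = 1 + z + 20/143z²
  so R(z) = 1 + z + 20/143z².

Need |R(x)|<1, x<0.
x=-1.53: |R|=0.2026
R=1: x+20/143x²=0 ⇒ x=−143/20=-7.1500; min R=1−1/(4·20/143)=-0.7875>−1
Confirm numerically:
  x=-6.653: |R|=0.53755 <1
  x=-4.323: |R|=0.70925 <1
  x=-3.856: |R|=0.77646 <1
  x=-7.460: |R|=1.32344 >1
  x=-7.241: |R|=1.09216 >1
  x=-7.230: |R|=1.08090 >1
Interval (-7.1500, 0).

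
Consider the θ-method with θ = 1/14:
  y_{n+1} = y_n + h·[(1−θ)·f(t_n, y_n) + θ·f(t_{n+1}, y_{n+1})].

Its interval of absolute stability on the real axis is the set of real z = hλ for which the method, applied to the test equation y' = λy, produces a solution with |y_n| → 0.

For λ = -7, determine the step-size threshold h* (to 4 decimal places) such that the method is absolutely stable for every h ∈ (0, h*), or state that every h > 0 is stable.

With y'=λy (z=hλ):
  y_{n+1} = y_n + z·[13/14·y_n + 1/14·y_{n+1}] ⇒ (1 − 1/14z)y_{n+1} = (1 + 13/14z)y_n
  so R(z) = (1 + 13/14z)/(1 − 1/14z).

Find x<0 with |R(x)|<1.
x=-1.33: |R|=0.2146
R=−1: 1+13/14x = −1+1/14x ⇒ -6/7x=2 ⇒ x=2/(-6/7)=-2.3333
Confirm numerically:
  x=-2.275: |R|=0.95699 <1
  x=-2.239: |R|=0.93029 <1
  x=-1.102: |R|=0.02159 <1
  x=-2.576: |R|=1.17568 >1
  x=-2.532: |R|=1.14421 >1
So |R|<1 on (-2.3333, 0).

(-2.3333,0); λ=-7 ⇒ h* = (7/3)/7 = 0.3333.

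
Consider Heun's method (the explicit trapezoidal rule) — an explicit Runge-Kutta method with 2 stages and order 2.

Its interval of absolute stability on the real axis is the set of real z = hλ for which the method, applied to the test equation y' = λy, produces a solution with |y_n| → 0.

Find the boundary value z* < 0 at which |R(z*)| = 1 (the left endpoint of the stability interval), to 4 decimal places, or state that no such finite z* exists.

z* = -2.0000.

With y'=λy (z=hλ):
  order 2, 2-stage ⇒ R(z)=1+z+z^2/2
  (e.g. R(-1.44)=0.59680, |R|=0.59680)

Need |R(x)|<1, x<0.
x=-1.44: |R|=0.5968
|R(-2.24)|=1.2688 |R(-0.7)|=0.5450 |R(-0.64)|=0.5648
Bisect:
  x_lo=-2.7090 |R|=1.9603  x_hi=-0.1316 |R|=0.8771
  mid=-1.42028 |R|=0.58832 →hi
  mid=-2.06462 |R|=1.06671 →lo
  mid=-1.74245 |R|=0.77562 →hi
  mid=-1.90353 |R|=0.90819 →hi
  mid=-1.98408 |R|=0.98420 →hi
  mid=-2.02435 |R|=1.02464 →lo
  mid=-2.00421 |R|=1.00422 →lo
  ...
  [-2.00012,-1.99997] ⇒ x*=-2.0000
Interval (-2.0000, 0).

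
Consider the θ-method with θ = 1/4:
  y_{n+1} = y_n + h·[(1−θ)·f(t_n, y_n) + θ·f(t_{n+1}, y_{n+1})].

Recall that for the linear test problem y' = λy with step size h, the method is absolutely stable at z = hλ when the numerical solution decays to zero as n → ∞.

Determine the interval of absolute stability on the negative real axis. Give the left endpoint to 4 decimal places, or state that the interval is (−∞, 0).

Set f=λy, z=hλ:
  y_{n+1} = y_n + z·[3/4·y_n + 1/4·y_{n+1}] ⇒ (1 − 1/4z)y_{n+1} = (1 + 3/4z)y_n
  ⇒ R(z) = (1 + 3/4z)/(1 − 1/4z).

Find x<0 with |R(x)|<1.
x=-1.35: |R|=0.0093
R=−1: 1+3/4x = −1+1/4x ⇒ -1/2x=2 ⇒ x=2/(-1/2)=-4.0000
Confirm numerically:
  x=-3.884: |R|=0.97057 <1
  x=-3.112: |R|=0.75028 <1
  x=-2.271: |R|=0.44857 <1
  x=-2.065: |R|=0.36191 <1
  x=-4.548: |R|=1.12822 >1
  x=-4.324: |R|=1.07785 >1
  x=-4.176: |R|=1.04305 >1
Stable set (-4.0000, 0).

(-4.0000, 0).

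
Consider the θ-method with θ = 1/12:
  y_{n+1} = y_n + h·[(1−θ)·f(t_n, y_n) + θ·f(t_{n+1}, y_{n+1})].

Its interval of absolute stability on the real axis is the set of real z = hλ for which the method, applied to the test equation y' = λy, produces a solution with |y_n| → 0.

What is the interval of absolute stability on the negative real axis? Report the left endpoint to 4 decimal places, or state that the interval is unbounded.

(-2.4000, 0).

Set f=λy, z=hλ:
  y_{n+1} = y_n + z·[11/12·y_n + 1/12·y_{n+1}] ⇒ (1 − 1/12z)y_{n+1} = (1 + 11/12z)y_n
  ⇒ R(z) = (1 + 11/12z)/(1 − 1/12z).

Boundary: |R(x)|=1, x<0.
x=-0.79: |R|=0.2588
R=−1: 1+11/12x = −1+1/12x ⇒ -5/6x=2 ⇒ x=2/(-5/6)=-2.4000
Confirm numerically:
  x=-2.044: |R|=0.74651 <1
  x=-1.237: |R|=0.12140 <1
  x=-1.126: |R|=0.02941 <1
  x=-0.995: |R|=0.08119 <1
  x=-2.604: |R|=1.13969 >1
  x=-2.577: |R|=1.12142 >1
So |R|<1 on (-2.4000, 0).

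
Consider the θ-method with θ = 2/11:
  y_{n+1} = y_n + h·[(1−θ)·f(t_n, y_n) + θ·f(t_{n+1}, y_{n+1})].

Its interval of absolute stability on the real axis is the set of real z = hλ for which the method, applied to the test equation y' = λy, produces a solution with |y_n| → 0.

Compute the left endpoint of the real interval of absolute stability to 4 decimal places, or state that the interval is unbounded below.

z* = -3.1429.

On y'=λy, z=hλ:
  y_{n+1} = y_n + z·[9/11·y_n + 2/11·y_{n+1}] ⇒ (1 − 2/11z)y_{n+1} = (1 + 9/11z)y_n
  so R(z) = (1 + 9/11z)/(1 − 2/11z).

Find x<0 with |R(x)|<1.
x=-1.05: |R|=0.1183
R=−1: 1+9/11x = −1+2/11x ⇒ -7/11x=2 ⇒ x=2/(-7/11)=-3.1429
Confirm numerically:
  x=-2.719: |R|=0.81950 <1
  x=-1.972: |R|=0.45155 <1
  x=-1.866: |R|=0.39329 <1
  x=-1.623: |R|=0.25319 <1
  x=-3.534: |R|=1.15154 >1
  x=-3.333: |R|=1.07534 >1
Stable set (-3.1429, 0).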